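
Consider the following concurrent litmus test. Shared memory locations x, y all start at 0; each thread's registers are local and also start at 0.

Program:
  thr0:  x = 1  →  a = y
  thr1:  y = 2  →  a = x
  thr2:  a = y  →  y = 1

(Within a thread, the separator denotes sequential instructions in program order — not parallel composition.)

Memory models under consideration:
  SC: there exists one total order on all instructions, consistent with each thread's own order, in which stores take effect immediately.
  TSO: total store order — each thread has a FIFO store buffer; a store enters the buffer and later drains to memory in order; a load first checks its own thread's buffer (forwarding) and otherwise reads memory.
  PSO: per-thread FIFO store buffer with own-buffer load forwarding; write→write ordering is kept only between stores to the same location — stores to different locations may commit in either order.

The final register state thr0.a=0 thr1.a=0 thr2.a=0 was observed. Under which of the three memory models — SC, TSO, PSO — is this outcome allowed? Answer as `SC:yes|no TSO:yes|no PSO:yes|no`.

SC:no TSO:yes PSO:yes

outcome vector order: (thr0.a,thr1.a,thr2.a)
under SC → 0/1/0; 0/1/2; 1/0/0; 1/0/2; 1/1/0; 1/1/2; 2/0/0; 2/0/2; 2/1/0; 2/1/2
under TSO → 0/0/0; 0/0/2; 0/1/0; 0/1/2; 1/0/0; 1/0/2; 1/1/0; 1/1/2; 2/0/0; 2/0/2; 2/1/0; 2/1/2
under PSO → 0/0/0; 0/0/2; 0/1/0; 0/1/2; 1/0/0; 1/0/2; 1/1/0; 1/1/2; 2/0/0; 2/0/2; 2/1/0; 2/1/2
target 0/0/0 ∈ {TSO,PSO}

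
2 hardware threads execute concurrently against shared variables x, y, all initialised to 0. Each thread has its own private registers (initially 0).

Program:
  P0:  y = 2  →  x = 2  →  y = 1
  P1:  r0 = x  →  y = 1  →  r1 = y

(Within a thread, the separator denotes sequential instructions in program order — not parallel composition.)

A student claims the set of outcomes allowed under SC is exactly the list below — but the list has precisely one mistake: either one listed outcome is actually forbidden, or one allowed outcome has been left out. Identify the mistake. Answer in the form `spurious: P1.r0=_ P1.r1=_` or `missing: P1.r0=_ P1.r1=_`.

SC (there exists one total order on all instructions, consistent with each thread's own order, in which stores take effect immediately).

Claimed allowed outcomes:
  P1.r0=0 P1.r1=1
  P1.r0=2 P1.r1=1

outcome vector order: (P1.r0,P1.r1)
SC (3): (0,1); (0,2); (2,1)
SC∖claimed = {(0,2)}

missing: P1.r0=0 P1.r1=2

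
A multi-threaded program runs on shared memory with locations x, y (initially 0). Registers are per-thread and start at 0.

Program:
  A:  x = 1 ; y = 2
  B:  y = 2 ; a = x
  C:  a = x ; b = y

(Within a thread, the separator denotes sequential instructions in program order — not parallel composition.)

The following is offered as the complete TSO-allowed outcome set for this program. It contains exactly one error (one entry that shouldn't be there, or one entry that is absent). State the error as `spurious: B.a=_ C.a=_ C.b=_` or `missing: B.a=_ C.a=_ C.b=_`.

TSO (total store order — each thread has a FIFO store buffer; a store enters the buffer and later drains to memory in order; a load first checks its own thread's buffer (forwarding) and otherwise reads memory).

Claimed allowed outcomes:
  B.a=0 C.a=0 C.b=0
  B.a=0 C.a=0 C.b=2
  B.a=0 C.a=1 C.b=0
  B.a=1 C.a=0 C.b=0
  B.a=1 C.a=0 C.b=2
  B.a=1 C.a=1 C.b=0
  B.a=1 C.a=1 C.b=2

missing: B.a=0 C.a=1 C.b=2

outcome vector order: (B.a,C.a,C.b)
under TSO → 0/0/0, 0/0/2, 0/1/0, 0/1/2, 1/0/0, 1/0/2, 1/1/0, 1/1/2
TSO∖claimed = {0/1/2}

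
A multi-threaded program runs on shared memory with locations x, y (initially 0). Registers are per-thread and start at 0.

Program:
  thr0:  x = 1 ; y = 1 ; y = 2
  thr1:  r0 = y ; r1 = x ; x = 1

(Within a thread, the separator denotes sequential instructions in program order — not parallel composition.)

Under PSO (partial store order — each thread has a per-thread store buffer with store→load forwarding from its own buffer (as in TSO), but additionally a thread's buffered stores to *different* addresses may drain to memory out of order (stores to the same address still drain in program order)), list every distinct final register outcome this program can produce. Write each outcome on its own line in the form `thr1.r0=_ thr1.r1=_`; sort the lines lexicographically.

thr1.r0=0 thr1.r1=0
thr1.r0=0 thr1.r1=1
thr1.r0=1 thr1.r1=0
thr1.r0=1 thr1.r1=1
thr1.r0=2 thr1.r1=0
thr1.r0=2 thr1.r1=1

outcome vector order: (thr1.r0,thr1.r1)
|PSO outcomes| = 6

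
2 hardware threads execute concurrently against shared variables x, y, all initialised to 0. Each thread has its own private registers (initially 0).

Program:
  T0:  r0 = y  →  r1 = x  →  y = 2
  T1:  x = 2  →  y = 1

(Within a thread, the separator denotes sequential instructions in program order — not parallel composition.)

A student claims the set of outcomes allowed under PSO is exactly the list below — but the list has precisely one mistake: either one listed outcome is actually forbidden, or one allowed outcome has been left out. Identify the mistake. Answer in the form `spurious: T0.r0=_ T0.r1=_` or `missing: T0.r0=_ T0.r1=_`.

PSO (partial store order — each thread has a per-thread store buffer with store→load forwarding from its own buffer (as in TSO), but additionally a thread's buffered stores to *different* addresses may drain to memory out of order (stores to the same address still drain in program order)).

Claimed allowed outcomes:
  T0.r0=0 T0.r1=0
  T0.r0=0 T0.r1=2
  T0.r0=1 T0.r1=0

missing: T0.r0=1 T0.r1=2

outcome vector order: (T0.r0,T0.r1)
[PSO] allowed = {0/0; 0/2; 1/0; 1/2}
PSO∖claimed = {1/2}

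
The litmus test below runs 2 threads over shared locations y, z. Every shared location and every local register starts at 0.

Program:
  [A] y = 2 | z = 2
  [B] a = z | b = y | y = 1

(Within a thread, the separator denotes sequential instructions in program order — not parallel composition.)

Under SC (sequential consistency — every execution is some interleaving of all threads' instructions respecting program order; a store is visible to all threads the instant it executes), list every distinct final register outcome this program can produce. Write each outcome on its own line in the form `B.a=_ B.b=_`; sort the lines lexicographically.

outcome vector order: (B.a,B.b)
|SC outcomes| = 3

B.a=0 B.b=0
B.a=0 B.b=2
B.a=2 B.b=2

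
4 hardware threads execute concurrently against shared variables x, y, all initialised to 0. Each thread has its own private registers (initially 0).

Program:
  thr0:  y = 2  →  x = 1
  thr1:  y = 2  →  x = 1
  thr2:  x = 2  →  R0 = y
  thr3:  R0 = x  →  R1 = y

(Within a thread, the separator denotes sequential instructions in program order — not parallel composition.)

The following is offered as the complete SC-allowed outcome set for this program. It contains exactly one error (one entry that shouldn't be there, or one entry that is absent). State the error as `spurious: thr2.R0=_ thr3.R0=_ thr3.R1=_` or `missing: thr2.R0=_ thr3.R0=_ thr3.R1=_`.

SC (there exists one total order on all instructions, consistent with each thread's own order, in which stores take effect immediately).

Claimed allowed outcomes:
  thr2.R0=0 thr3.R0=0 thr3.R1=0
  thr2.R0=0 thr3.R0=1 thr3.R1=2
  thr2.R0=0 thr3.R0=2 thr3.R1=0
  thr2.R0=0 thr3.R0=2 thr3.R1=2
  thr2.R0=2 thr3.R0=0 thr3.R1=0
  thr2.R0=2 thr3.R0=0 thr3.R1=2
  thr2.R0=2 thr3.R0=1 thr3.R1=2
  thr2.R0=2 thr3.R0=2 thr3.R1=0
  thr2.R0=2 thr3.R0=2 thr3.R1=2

outcome vector order: (thr2.R0,thr3.R0,thr3.R1)
SC (10): 0/0/0; 0/0/2; 0/1/2; 0/2/0; 0/2/2; 2/0/0; 2/0/2; 2/1/2; 2/2/0; 2/2/2
SC∖claimed = {0/0/2}

missing: thr2.R0=0 thr3.R0=0 thr3.R1=2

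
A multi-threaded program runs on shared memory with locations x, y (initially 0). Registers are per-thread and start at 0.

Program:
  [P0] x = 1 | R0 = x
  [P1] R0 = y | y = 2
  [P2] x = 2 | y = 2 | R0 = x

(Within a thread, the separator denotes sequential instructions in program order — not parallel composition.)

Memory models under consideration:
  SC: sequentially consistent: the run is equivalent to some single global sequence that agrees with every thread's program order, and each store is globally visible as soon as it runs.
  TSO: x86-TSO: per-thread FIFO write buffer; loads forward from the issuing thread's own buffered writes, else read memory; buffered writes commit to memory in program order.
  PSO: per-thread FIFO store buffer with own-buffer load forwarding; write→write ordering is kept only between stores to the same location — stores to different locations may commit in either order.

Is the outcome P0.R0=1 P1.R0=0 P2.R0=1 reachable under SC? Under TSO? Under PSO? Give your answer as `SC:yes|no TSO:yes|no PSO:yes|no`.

outcome vector order: (P0.R0,P1.R0,P2.R0)
under SC → (1,0,1); (1,0,2); (1,2,1); (1,2,2); (2,0,2); (2,2,2)
under TSO → (1,0,1); (1,0,2); (1,2,1); (1,2,2); (2,0,2); (2,2,2)
under PSO → (1,0,1); (1,0,2); (1,2,1); (1,2,2); (2,0,2); (2,2,2)
target (1,0,1) ∈ {SC,TSO,PSO}

SC:yes TSO:yes PSO:yes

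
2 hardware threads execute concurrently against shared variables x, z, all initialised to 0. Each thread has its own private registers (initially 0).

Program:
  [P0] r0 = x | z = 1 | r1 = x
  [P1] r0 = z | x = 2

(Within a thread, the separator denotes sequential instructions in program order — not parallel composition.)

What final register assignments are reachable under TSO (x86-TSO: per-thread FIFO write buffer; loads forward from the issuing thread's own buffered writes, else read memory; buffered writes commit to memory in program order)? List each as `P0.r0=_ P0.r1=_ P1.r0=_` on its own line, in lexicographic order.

outcome vector order: (P0.r0,P0.r1,P1.r0)
|TSO outcomes| = 5

P0.r0=0 P0.r1=0 P1.r0=0
P0.r0=0 P0.r1=0 P1.r0=1
P0.r0=0 P0.r1=2 P1.r0=0
P0.r0=0 P0.r1=2 P1.r0=1
P0.r0=2 P0.r1=2 P1.r0=0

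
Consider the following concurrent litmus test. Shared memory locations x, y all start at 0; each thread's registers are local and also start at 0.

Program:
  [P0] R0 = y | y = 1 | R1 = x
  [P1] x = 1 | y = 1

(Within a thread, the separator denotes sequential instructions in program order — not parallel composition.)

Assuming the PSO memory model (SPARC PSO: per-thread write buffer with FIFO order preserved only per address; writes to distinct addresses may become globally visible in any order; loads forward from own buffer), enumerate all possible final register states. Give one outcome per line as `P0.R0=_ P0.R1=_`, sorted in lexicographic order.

P0.R0=0 P0.R1=0
P0.R0=0 P0.R1=1
P0.R0=1 P0.R1=0
P0.R0=1 P0.R1=1

outcome vector order: (P0.R0,P0.R1)
|PSO outcomes| = 4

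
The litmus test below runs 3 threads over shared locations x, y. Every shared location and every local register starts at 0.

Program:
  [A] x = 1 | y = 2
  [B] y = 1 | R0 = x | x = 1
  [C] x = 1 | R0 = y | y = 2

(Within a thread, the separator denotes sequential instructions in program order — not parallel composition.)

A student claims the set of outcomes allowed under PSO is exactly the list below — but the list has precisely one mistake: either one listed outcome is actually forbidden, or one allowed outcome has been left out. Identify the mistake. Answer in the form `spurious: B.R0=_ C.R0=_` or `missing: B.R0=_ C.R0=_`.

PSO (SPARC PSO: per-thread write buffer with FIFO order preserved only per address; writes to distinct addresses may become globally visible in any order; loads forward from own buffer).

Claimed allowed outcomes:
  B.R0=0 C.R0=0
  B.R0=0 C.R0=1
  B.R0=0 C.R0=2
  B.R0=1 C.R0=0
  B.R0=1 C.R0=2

outcome vector order: (B.R0,C.R0)
PSO (6): 00, 01, 02, 10, 11, 12
PSO∖claimed = {11}

missing: B.R0=1 C.R0=1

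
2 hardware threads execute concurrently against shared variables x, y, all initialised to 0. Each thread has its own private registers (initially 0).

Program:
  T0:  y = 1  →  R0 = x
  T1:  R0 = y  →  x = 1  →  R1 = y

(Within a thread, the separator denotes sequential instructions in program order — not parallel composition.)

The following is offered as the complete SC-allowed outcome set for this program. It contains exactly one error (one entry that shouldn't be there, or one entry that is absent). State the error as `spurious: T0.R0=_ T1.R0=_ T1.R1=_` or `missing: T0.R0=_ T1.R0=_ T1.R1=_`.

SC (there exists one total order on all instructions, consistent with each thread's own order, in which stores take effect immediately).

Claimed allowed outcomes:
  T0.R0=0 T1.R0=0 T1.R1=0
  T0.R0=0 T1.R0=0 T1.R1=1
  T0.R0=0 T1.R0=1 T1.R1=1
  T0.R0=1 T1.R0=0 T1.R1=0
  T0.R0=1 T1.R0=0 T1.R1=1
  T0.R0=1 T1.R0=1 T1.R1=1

spurious: T0.R0=0 T1.R0=0 T1.R1=0

outcome vector order: (T0.R0,T1.R0,T1.R1)
SC (5): <0 0 1> <0 1 1> <1 0 0> <1 0 1> <1 1 1>
claimed∖SC = {<0 0 0>}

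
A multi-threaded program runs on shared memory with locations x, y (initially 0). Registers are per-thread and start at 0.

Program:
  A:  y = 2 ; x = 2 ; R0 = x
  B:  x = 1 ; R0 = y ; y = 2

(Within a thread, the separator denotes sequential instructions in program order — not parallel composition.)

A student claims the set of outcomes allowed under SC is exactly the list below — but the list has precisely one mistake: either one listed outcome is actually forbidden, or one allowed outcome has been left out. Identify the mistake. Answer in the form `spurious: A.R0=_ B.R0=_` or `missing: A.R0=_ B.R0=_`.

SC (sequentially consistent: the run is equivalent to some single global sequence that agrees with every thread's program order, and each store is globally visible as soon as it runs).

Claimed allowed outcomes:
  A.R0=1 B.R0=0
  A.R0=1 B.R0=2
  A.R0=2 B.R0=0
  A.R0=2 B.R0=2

spurious: A.R0=1 B.R0=0

outcome vector order: (A.R0,B.R0)
SC (3): 1/2, 2/0, 2/2
claimed∖SC = {1/0}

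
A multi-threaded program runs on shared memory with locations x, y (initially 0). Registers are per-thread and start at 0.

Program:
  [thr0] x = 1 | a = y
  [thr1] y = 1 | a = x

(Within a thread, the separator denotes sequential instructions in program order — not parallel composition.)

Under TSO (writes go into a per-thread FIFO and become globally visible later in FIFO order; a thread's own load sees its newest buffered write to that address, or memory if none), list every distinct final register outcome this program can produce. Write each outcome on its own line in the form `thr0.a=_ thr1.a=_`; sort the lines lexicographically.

thr0.a=0 thr1.a=0
thr0.a=0 thr1.a=1
thr0.a=1 thr1.a=0
thr0.a=1 thr1.a=1

outcome vector order: (thr0.a,thr1.a)
|TSO outcomes| = 4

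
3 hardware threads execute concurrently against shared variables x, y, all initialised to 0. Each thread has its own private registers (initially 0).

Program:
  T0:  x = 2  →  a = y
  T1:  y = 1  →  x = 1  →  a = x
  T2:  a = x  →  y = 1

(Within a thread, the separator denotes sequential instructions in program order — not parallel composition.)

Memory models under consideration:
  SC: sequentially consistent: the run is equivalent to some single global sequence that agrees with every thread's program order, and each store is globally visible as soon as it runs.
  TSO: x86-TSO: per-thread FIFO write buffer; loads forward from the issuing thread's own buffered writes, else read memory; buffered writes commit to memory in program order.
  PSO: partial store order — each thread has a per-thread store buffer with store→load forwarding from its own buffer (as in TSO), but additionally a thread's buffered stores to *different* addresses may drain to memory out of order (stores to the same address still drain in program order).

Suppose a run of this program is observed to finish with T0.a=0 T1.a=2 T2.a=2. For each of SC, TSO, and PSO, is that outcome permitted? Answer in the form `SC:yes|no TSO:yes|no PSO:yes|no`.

SC:no TSO:yes PSO:yes

outcome vector order: (T0.a,T1.a,T2.a)
SC (9): (0,1,0); (0,1,1); (0,1,2); (1,1,0); (1,1,1); (1,1,2); (1,2,0); (1,2,1); (1,2,2)
TSO (12): (0,1,0); (0,1,1); (0,1,2); (0,2,0); (0,2,1); (0,2,2); (1,1,0); (1,1,1); (1,1,2); (1,2,0); (1,2,1); (1,2,2)
PSO (12): (0,1,0); (0,1,1); (0,1,2); (0,2,0); (0,2,1); (0,2,2); (1,1,0); (1,1,1); (1,1,2); (1,2,0); (1,2,1); (1,2,2)
target (0,2,2) ∈ {TSO,PSO}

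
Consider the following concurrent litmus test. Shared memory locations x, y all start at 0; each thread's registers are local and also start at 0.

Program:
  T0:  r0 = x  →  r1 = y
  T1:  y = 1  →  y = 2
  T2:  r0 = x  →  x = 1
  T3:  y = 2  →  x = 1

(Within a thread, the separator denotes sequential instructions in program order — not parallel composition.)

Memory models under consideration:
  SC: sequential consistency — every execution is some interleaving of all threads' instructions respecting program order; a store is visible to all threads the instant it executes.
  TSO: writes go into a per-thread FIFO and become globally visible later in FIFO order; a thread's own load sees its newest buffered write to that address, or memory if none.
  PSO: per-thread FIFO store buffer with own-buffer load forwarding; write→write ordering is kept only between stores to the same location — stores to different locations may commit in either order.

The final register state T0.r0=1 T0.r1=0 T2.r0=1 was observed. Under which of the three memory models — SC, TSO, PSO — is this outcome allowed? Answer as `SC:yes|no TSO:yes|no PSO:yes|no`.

SC:no TSO:no PSO:yes

outcome vector order: (T0.r0,T0.r1,T2.r0)
under SC → 000; 001; 010; 011; 020; 021; 100; 110; 111; 120; 121
under TSO → 000; 001; 010; 011; 020; 021; 100; 110; 111; 120; 121
under PSO → 000; 001; 010; 011; 020; 021; 100; 101; 110; 111; 120; 121
target 101 ∈ {PSO}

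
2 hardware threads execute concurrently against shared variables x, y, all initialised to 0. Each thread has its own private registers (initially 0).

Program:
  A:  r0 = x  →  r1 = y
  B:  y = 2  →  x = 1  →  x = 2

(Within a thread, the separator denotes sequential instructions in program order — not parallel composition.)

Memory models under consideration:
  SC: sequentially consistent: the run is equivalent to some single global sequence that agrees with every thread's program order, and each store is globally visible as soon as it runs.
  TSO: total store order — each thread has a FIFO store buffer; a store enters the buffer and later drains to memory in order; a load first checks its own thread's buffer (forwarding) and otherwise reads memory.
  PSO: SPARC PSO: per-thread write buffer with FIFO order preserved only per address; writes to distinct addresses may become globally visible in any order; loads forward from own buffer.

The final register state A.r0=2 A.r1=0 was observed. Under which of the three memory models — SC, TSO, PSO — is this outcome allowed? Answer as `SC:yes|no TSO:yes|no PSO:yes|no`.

outcome vector order: (A.r0,A.r1)
[SC] allowed = {(0,0); (0,2); (1,2); (2,2)}
[TSO] allowed = {(0,0); (0,2); (1,2); (2,2)}
[PSO] allowed = {(0,0); (0,2); (1,0); (1,2); (2,0); (2,2)}
target (2,0) ∈ {PSO}

SC:no TSO:no PSO:yes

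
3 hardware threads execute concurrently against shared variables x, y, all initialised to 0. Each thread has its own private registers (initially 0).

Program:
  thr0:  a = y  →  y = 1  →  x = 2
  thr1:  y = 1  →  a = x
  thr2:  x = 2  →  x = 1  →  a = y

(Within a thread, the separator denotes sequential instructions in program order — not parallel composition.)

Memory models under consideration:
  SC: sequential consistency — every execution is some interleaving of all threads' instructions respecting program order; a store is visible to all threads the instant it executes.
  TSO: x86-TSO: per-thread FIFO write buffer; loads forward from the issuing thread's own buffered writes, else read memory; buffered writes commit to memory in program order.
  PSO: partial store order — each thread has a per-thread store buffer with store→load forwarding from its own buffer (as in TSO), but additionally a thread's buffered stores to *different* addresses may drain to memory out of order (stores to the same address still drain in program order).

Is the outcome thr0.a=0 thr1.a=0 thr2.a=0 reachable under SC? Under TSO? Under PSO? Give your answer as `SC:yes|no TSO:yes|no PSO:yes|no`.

SC:no TSO:yes PSO:yes

outcome vector order: (thr0.a,thr1.a,thr2.a)
SC: 10 outcomes — {<0 0 1> <0 1 0> <0 1 1> <0 2 0> <0 2 1> <1 0 1> <1 1 0> <1 1 1> <1 2 0> <1 2 1>}
TSO: 12 outcomes — {<0 0 0> <0 0 1> <0 1 0> <0 1 1> <0 2 0> <0 2 1> <1 0 0> <1 0 1> <1 1 0> <1 1 1> <1 2 0> <1 2 1>}
PSO: 12 outcomes — {<0 0 0> <0 0 1> <0 1 0> <0 1 1> <0 2 0> <0 2 1> <1 0 0> <1 0 1> <1 1 0> <1 1 1> <1 2 0> <1 2 1>}
target <0 0 0> ∈ {TSO,PSO}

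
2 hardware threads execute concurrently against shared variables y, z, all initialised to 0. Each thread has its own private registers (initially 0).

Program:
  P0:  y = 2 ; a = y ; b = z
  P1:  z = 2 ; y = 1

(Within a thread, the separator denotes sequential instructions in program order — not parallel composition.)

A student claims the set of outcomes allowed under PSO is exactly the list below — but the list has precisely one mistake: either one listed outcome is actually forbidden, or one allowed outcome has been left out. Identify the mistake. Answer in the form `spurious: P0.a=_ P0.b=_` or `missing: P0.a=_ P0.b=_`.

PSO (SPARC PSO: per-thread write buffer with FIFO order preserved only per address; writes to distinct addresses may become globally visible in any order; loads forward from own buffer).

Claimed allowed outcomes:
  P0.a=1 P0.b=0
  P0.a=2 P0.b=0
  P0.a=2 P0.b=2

outcome vector order: (P0.a,P0.b)
PSO: 4 outcomes — {1/0, 1/2, 2/0, 2/2}
PSO∖claimed = {1/2}

missing: P0.a=1 P0.b=2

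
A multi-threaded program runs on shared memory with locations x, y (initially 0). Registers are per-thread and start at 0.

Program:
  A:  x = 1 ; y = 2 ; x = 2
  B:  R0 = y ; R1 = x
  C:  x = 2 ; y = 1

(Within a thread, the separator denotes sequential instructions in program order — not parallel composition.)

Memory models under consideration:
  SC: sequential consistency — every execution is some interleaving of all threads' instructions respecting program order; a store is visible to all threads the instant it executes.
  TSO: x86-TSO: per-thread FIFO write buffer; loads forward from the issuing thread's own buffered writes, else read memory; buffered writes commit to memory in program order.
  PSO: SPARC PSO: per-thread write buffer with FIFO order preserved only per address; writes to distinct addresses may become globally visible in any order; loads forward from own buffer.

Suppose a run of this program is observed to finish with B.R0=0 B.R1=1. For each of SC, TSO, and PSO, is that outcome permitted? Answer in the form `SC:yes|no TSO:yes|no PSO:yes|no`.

outcome vector order: (B.R0,B.R1)
SC: 7 outcomes — {0/0, 0/1, 0/2, 1/1, 1/2, 2/1, 2/2}
TSO: 7 outcomes — {0/0, 0/1, 0/2, 1/1, 1/2, 2/1, 2/2}
PSO: 9 outcomes — {0/0, 0/1, 0/2, 1/0, 1/1, 1/2, 2/0, 2/1, 2/2}
target 0/1 ∈ {SC,TSO,PSO}

SC:yes TSO:yes PSO:yes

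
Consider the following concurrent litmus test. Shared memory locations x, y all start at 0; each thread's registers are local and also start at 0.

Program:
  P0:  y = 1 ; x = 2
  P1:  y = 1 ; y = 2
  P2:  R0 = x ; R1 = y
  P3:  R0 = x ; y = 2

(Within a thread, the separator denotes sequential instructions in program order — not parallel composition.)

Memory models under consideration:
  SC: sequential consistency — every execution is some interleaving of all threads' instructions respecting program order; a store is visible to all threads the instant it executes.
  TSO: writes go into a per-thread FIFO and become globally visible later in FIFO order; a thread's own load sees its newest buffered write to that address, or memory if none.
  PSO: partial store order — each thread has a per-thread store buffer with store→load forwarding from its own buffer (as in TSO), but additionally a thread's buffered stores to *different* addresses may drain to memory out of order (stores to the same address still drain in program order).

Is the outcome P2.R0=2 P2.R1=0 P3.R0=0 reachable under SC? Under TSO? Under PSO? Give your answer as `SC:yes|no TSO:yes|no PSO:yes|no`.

outcome vector order: (P2.R0,P2.R1,P3.R0)
SC (10): 000 002 010 012 020 022 210 212 220 222
TSO (10): 000 002 010 012 020 022 210 212 220 222
PSO (12): 000 002 010 012 020 022 200 202 210 212 220 222
target 200 ∈ {PSO}

SC:no TSO:no PSO:yes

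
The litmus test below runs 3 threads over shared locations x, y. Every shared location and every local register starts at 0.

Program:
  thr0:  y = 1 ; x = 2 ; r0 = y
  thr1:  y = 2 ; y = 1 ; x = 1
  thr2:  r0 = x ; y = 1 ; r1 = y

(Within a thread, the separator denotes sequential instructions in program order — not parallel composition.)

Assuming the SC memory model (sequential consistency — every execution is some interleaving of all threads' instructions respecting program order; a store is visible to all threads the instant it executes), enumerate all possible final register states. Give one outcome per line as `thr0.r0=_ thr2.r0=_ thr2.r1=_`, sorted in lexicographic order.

thr0.r0=1 thr2.r0=0 thr2.r1=1
thr0.r0=1 thr2.r0=0 thr2.r1=2
thr0.r0=1 thr2.r0=1 thr2.r1=1
thr0.r0=1 thr2.r0=2 thr2.r1=1
thr0.r0=1 thr2.r0=2 thr2.r1=2
thr0.r0=2 thr2.r0=0 thr2.r1=1
thr0.r0=2 thr2.r0=0 thr2.r1=2
thr0.r0=2 thr2.r0=1 thr2.r1=1
thr0.r0=2 thr2.r0=2 thr2.r1=1
thr0.r0=2 thr2.r0=2 thr2.r1=2

outcome vector order: (thr0.r0,thr2.r0,thr2.r1)
|SC outcomes| = 10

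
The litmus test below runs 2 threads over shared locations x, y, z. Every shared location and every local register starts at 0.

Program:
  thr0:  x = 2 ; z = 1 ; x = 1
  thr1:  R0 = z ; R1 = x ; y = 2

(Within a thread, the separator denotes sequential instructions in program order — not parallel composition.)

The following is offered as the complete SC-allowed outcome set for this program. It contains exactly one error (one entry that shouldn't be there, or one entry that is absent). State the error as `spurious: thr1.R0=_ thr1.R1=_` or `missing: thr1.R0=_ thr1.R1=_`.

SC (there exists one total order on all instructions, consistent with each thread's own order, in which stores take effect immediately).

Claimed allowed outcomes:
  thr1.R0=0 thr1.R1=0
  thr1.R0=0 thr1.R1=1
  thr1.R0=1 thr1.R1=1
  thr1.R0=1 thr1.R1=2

missing: thr1.R0=0 thr1.R1=2

outcome vector order: (thr1.R0,thr1.R1)
under SC → 0/0 0/1 0/2 1/1 1/2
SC∖claimed = {0/2}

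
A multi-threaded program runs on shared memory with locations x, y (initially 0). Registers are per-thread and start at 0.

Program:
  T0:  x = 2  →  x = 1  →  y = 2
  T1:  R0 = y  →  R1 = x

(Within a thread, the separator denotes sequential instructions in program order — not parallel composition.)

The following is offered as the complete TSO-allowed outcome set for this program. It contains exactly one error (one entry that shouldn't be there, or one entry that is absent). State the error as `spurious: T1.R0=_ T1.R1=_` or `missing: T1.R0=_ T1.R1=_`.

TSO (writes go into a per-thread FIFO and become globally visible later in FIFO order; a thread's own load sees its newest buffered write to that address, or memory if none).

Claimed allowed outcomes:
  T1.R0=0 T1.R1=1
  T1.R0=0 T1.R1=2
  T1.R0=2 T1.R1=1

outcome vector order: (T1.R0,T1.R1)
[TSO] allowed = {00; 01; 02; 21}
TSO∖claimed = {00}

missing: T1.R0=0 T1.R1=0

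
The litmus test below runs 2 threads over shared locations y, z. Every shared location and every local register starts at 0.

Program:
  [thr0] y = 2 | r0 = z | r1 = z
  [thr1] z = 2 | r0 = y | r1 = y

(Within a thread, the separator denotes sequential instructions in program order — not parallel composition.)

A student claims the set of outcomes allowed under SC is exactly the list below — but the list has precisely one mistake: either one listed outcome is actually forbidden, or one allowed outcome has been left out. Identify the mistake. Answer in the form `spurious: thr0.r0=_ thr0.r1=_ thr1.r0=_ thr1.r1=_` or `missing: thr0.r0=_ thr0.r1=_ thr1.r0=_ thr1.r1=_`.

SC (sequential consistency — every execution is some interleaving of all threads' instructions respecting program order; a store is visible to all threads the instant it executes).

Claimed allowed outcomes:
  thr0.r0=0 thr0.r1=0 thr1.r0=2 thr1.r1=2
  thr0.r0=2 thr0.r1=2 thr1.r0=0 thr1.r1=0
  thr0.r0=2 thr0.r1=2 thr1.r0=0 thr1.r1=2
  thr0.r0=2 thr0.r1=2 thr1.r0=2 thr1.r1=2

missing: thr0.r0=0 thr0.r1=2 thr1.r0=2 thr1.r1=2

outcome vector order: (thr0.r0,thr0.r1,thr1.r0,thr1.r1)
under SC → (0,0,2,2), (0,2,2,2), (2,2,0,0), (2,2,0,2), (2,2,2,2)
SC∖claimed = {(0,2,2,2)}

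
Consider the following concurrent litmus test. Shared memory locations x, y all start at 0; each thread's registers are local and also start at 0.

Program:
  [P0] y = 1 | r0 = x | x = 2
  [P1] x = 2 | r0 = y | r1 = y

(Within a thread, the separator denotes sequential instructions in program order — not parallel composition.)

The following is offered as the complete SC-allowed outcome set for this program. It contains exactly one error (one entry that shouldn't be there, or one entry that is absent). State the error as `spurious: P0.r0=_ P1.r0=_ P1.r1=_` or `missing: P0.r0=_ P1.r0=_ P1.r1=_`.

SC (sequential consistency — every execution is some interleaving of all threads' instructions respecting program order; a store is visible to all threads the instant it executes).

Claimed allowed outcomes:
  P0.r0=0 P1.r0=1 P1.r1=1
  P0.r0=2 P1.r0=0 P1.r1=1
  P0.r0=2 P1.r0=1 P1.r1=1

outcome vector order: (P0.r0,P1.r0,P1.r1)
under SC → 011, 200, 201, 211
SC∖claimed = {200}

missing: P0.r0=2 P1.r0=0 P1.r1=0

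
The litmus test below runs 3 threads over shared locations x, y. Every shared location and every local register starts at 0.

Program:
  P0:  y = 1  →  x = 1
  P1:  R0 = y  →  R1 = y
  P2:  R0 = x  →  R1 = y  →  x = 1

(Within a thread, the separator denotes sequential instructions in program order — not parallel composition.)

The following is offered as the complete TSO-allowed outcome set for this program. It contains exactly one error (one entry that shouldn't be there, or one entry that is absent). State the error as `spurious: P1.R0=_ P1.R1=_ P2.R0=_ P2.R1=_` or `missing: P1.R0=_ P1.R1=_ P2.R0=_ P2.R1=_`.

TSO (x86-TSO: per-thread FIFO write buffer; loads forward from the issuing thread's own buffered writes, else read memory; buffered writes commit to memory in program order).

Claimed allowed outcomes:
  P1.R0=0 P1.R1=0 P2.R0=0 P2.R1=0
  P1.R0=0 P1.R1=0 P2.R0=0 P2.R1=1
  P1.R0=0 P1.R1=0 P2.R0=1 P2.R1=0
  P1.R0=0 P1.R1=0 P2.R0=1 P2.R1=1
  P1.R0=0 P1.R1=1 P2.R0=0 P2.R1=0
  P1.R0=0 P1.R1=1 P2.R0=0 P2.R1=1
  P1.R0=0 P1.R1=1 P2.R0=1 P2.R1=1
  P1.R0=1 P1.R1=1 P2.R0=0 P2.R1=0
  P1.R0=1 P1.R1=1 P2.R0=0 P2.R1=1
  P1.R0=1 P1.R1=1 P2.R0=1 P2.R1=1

outcome vector order: (P1.R0,P1.R1,P2.R0,P2.R1)
[TSO] allowed = {0000; 0001; 0011; 0100; 0101; 0111; 1100; 1101; 1111}
claimed∖TSO = {0010}

spurious: P1.R0=0 P1.R1=0 P2.R0=1 P2.R1=0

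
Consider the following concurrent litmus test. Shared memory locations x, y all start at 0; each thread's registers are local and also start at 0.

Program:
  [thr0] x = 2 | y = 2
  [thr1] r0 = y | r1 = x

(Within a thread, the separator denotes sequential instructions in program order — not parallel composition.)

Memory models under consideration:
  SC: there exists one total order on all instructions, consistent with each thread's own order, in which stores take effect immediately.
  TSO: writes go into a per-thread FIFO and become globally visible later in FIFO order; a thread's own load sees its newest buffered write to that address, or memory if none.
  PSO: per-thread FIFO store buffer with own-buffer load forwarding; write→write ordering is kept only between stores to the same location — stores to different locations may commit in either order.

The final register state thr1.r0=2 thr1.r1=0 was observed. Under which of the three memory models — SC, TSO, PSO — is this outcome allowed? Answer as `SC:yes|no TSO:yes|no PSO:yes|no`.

SC:no TSO:no PSO:yes

outcome vector order: (thr1.r0,thr1.r1)
SC (3): 00 02 22
TSO (3): 00 02 22
PSO (4): 00 02 20 22
target 20 ∈ {PSO}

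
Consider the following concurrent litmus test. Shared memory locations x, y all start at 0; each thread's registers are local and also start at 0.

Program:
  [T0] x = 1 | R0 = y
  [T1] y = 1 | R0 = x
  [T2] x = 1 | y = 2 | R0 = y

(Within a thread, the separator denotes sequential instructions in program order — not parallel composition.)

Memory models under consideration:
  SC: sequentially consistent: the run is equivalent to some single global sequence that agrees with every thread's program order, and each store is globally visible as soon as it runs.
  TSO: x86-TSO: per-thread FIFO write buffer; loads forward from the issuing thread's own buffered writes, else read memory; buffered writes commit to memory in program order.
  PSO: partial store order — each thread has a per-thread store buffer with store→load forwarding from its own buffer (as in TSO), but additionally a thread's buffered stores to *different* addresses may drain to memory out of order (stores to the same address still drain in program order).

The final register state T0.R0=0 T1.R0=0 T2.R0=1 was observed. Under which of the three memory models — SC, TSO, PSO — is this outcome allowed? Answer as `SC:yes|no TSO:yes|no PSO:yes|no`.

outcome vector order: (T0.R0,T1.R0,T2.R0)
SC: 8 outcomes — {(0,1,1), (0,1,2), (1,0,2), (1,1,1), (1,1,2), (2,0,2), (2,1,1), (2,1,2)}
TSO: 12 outcomes — {(0,0,1), (0,0,2), (0,1,1), (0,1,2), (1,0,1), (1,0,2), (1,1,1), (1,1,2), (2,0,1), (2,0,2), (2,1,1), (2,1,2)}
PSO: 12 outcomes — {(0,0,1), (0,0,2), (0,1,1), (0,1,2), (1,0,1), (1,0,2), (1,1,1), (1,1,2), (2,0,1), (2,0,2), (2,1,1), (2,1,2)}
target (0,0,1) ∈ {TSO,PSO}

SC:no TSO:yes PSO:yes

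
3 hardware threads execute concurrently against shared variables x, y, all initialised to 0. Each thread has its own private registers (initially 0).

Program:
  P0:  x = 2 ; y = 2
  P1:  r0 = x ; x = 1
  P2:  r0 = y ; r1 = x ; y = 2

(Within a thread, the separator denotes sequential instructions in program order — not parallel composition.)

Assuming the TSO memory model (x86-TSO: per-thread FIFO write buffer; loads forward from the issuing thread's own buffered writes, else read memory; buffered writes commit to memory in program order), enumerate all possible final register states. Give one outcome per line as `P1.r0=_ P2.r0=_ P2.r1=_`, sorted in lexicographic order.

outcome vector order: (P1.r0,P2.r0,P2.r1)
|TSO outcomes| = 10

P1.r0=0 P2.r0=0 P2.r1=0
P1.r0=0 P2.r0=0 P2.r1=1
P1.r0=0 P2.r0=0 P2.r1=2
P1.r0=0 P2.r0=2 P2.r1=1
P1.r0=0 P2.r0=2 P2.r1=2
P1.r0=2 P2.r0=0 P2.r1=0
P1.r0=2 P2.r0=0 P2.r1=1
P1.r0=2 P2.r0=0 P2.r1=2
P1.r0=2 P2.r0=2 P2.r1=1
P1.r0=2 P2.r0=2 P2.r1=2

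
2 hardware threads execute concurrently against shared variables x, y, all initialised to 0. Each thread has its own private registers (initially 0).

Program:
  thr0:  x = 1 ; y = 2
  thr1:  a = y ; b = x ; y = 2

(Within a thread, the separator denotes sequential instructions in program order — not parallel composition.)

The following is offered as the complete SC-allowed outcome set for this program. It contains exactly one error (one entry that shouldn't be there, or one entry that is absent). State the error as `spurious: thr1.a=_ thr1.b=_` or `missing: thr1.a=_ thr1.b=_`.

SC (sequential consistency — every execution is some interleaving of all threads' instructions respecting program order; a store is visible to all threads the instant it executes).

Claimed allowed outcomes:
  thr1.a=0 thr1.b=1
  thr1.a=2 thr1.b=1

missing: thr1.a=0 thr1.b=0

outcome vector order: (thr1.a,thr1.b)
under SC → 0/0, 0/1, 2/1
SC∖claimed = {0/0}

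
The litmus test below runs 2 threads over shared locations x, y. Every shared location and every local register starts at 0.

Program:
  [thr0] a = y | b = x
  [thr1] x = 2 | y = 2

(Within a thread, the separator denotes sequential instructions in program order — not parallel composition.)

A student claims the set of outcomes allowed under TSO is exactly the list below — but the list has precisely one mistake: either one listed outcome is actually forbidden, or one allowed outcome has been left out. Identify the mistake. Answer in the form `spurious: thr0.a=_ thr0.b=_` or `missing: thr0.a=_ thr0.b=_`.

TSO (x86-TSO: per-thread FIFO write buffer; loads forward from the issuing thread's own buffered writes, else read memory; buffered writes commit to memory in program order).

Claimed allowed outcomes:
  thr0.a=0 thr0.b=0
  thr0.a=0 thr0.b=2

outcome vector order: (thr0.a,thr0.b)
under TSO → (0,0), (0,2), (2,2)
TSO∖claimed = {(2,2)}

missing: thr0.a=2 thr0.b=2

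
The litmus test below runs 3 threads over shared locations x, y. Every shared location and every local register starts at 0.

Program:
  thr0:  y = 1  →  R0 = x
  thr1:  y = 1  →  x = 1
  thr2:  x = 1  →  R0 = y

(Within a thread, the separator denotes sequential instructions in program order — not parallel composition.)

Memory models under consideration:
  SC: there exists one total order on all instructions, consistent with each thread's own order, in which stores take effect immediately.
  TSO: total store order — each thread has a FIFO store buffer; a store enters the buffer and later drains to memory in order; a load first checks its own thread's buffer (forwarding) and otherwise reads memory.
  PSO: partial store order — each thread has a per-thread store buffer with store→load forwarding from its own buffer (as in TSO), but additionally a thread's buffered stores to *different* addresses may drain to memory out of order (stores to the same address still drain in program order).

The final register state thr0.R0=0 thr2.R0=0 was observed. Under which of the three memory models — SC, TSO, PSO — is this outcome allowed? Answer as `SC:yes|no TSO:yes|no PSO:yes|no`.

SC:no TSO:yes PSO:yes

outcome vector order: (thr0.R0,thr2.R0)
under SC → 01, 10, 11
under TSO → 00, 01, 10, 11
under PSO → 00, 01, 10, 11
target 00 ∈ {TSO,PSO}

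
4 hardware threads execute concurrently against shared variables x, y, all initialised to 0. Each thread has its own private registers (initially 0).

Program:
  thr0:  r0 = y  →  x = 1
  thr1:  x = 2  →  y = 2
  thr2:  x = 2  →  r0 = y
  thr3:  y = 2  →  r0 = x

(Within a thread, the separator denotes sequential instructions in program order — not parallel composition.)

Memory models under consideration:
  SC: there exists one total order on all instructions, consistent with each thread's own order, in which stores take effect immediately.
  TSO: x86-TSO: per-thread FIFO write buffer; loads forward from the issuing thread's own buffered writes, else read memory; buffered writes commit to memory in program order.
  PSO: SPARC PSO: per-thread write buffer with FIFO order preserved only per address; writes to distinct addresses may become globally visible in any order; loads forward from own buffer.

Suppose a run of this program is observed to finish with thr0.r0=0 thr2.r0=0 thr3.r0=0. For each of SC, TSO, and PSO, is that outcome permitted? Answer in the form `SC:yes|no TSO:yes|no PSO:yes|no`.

outcome vector order: (thr0.r0,thr2.r0,thr3.r0)
under SC → 001; 002; 020; 021; 022; 201; 202; 220; 221; 222
under TSO → 000; 001; 002; 020; 021; 022; 200; 201; 202; 220; 221; 222
under PSO → 000; 001; 002; 020; 021; 022; 200; 201; 202; 220; 221; 222
target 000 ∈ {TSO,PSO}

SC:no TSO:yes PSO:yes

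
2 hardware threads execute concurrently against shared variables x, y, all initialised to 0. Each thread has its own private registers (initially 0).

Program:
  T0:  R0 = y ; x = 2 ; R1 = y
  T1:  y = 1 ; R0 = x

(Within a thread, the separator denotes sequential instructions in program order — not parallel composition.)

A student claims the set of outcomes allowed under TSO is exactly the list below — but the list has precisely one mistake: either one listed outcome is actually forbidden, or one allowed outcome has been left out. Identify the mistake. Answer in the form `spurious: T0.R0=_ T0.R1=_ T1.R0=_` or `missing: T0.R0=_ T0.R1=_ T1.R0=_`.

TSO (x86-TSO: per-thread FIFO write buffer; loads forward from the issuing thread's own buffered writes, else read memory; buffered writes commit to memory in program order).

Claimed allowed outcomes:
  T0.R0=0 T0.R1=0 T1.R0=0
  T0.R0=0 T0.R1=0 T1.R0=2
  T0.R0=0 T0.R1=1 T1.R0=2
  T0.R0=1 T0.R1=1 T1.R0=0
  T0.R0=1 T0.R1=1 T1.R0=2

outcome vector order: (T0.R0,T0.R1,T1.R0)
under TSO → 000; 002; 010; 012; 110; 112
TSO∖claimed = {010}

missing: T0.R0=0 T0.R1=1 T1.R0=0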